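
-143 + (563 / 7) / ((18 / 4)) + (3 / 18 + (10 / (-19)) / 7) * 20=-147587 / 1197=-123.30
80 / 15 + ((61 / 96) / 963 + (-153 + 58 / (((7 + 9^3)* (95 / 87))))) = -29813790101 / 201998880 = -147.59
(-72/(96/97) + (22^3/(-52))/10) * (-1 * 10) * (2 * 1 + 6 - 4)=48478/13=3729.08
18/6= 3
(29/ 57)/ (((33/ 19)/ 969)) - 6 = 277.85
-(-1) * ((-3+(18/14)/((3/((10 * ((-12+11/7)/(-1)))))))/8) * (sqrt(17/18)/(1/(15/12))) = 3405 * sqrt(34)/3136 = 6.33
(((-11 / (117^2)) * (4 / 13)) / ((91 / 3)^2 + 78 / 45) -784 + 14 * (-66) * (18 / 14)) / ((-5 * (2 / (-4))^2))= 6470079616672 / 4101216795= 1577.60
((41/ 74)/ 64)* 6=123/ 2368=0.05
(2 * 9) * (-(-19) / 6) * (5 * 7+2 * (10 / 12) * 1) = 2090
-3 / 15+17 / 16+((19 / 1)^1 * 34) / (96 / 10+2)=131201 / 2320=56.55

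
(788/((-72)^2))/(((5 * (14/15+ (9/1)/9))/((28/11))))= 1379/34452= 0.04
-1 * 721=-721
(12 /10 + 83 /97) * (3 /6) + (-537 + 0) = -519893 /970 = -535.97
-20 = -20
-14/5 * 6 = -84/5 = -16.80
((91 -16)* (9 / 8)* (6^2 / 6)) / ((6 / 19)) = 12825 / 8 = 1603.12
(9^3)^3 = 387420489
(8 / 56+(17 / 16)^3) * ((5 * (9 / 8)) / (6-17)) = -0.69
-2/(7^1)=-2/7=-0.29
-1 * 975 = -975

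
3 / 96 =1 / 32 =0.03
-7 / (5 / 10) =-14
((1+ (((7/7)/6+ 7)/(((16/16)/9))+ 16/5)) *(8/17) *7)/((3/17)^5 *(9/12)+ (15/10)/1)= 2142146608/14199785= 150.86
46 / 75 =0.61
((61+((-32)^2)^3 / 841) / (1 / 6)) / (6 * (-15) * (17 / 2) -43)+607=-3015142627 / 339764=-8874.23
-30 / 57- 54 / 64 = -833 / 608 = -1.37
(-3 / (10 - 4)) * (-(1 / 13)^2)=1 / 338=0.00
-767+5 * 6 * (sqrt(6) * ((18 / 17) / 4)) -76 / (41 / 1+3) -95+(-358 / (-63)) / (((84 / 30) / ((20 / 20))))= -4180096 / 4851+135 * sqrt(6) / 17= -842.25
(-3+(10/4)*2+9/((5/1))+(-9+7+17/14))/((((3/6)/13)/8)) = 21944/35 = 626.97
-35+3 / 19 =-662 / 19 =-34.84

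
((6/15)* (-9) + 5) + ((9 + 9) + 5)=122/5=24.40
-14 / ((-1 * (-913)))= -0.02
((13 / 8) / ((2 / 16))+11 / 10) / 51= 47 / 170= 0.28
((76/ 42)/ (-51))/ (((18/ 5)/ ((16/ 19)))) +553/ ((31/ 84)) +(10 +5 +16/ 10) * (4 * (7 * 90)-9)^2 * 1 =104666507.04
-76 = -76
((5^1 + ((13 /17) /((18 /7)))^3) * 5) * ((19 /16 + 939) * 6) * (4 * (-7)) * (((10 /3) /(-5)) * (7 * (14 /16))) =3715448854902995 /229220928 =16209029.81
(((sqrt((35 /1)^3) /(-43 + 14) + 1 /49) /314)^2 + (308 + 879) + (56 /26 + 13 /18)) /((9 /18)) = 13858149322886665 /5823355754853 - 5 * sqrt(35) /5003747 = 2379.75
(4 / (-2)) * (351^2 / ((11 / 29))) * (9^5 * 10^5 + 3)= -42194395945636974 / 11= -3835854176876088.55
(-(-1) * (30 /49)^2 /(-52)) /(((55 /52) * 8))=-45 /52822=-0.00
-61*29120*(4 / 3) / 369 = -7105280 / 1107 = -6418.50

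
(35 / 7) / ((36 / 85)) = 425 / 36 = 11.81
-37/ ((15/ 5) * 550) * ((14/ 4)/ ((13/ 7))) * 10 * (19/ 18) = -34447/ 77220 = -0.45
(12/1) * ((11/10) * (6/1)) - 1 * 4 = 376/5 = 75.20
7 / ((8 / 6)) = 21 / 4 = 5.25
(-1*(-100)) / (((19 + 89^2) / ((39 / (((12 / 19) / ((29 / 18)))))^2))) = 124.65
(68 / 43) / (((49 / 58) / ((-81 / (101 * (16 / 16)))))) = -319464 / 212807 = -1.50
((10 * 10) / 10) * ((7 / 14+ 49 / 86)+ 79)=34430 / 43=800.70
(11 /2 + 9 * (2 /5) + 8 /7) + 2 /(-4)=341 /35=9.74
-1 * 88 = -88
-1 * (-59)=59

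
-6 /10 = -3 /5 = -0.60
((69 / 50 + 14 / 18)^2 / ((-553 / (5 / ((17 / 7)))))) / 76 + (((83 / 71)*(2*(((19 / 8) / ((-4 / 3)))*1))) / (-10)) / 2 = 244192110331 / 1173986136000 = 0.21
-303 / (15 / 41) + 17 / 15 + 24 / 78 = -161218 / 195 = -826.76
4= 4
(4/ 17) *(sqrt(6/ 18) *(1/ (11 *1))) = 4 *sqrt(3)/ 561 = 0.01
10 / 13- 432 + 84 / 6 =-5424 / 13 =-417.23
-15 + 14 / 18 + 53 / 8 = -547 / 72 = -7.60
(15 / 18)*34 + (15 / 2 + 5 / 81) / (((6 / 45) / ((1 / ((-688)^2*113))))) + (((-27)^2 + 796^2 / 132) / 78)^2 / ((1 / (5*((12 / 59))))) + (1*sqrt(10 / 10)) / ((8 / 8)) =35818821764741641151 / 6969524707132416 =5139.35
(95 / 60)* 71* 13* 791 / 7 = 1981681 / 12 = 165140.08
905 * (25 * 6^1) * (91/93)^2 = 129974.07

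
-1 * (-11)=11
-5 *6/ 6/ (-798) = 5/ 798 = 0.01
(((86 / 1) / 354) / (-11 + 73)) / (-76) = -43 / 834024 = -0.00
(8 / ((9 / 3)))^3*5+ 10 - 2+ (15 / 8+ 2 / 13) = 294401 / 2808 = 104.84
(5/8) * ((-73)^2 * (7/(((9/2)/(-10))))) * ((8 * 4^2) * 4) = -238739200/9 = -26526577.78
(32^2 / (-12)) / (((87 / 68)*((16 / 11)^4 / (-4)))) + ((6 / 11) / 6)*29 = 62.24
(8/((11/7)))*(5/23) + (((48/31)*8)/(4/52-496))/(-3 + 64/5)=911907720/825875743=1.10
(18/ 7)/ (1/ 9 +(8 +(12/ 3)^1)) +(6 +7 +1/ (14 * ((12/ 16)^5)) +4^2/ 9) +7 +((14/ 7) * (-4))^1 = 2649698/ 185409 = 14.29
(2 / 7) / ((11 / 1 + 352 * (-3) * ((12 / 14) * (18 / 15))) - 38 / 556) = -2780 / 10462083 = -0.00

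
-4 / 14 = -2 / 7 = -0.29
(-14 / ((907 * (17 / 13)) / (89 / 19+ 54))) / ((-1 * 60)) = 20293 / 1757766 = 0.01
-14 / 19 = -0.74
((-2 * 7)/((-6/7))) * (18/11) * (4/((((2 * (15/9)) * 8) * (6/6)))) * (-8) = -1764/55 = -32.07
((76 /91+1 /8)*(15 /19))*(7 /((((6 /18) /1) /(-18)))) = -283095 /988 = -286.53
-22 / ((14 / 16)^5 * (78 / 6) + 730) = -0.03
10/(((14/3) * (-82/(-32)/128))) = 30720/287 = 107.04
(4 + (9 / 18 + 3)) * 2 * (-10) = -150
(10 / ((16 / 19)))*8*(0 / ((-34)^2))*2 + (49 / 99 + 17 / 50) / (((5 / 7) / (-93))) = -896861 / 8250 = -108.71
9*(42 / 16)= 23.62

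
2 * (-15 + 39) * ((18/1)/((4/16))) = 3456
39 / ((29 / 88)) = 3432 / 29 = 118.34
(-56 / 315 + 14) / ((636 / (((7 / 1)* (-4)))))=-4354 / 7155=-0.61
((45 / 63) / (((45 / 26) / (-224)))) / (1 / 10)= -8320 / 9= -924.44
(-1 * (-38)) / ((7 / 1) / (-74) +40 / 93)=261516 / 2309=113.26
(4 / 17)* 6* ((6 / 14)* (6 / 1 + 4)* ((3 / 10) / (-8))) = -27 / 119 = -0.23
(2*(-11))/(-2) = 11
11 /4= 2.75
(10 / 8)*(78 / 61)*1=1.60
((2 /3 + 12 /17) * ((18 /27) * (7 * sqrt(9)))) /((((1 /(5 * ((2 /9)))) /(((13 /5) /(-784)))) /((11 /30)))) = -143 /5508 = -0.03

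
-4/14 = -2/7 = -0.29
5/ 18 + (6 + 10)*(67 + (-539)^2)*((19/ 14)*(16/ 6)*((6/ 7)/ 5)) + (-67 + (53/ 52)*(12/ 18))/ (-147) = 27561697589/ 9555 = 2884531.41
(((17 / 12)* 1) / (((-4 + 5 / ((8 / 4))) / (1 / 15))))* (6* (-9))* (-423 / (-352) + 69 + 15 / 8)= 431307 / 1760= 245.06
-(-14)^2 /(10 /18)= -1764 /5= -352.80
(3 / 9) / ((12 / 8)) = 2 / 9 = 0.22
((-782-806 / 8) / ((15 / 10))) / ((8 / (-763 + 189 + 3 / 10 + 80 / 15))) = 20069027 / 480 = 41810.47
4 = 4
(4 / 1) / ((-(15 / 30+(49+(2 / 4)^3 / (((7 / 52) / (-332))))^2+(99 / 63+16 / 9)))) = -0.00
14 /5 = 2.80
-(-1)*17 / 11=17 / 11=1.55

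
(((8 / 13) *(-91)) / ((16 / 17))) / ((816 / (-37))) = 259 / 96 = 2.70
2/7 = 0.29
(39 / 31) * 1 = 1.26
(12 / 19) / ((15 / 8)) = 32 / 95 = 0.34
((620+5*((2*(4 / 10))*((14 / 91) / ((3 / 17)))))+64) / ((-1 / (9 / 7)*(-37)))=23.89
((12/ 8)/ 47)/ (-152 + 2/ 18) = -27/ 128498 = -0.00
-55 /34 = -1.62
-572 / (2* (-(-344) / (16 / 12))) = -143 / 129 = -1.11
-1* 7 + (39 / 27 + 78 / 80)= -1649 / 360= -4.58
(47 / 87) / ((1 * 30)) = 47 / 2610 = 0.02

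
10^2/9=100/9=11.11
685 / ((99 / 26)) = 17810 / 99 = 179.90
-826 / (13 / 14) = -889.54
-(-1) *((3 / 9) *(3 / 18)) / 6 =1 / 108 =0.01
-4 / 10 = -2 / 5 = -0.40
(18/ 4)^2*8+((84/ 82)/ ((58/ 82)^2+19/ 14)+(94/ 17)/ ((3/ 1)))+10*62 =194300044/ 247707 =784.39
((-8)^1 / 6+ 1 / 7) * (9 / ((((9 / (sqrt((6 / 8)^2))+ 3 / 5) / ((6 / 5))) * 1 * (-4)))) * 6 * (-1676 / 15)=-8380 / 49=-171.02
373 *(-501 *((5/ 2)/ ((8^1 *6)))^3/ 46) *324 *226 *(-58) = 229643557875/ 94208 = 2437622.68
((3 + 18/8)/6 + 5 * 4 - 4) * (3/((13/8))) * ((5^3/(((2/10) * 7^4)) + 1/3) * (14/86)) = 577260/191737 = 3.01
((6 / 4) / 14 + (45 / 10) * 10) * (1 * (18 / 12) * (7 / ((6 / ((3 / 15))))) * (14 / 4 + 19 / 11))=29049 / 352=82.53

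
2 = 2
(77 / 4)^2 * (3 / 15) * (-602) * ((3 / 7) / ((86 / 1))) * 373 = -6634551 / 80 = -82931.89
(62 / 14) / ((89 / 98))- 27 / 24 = 2671 / 712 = 3.75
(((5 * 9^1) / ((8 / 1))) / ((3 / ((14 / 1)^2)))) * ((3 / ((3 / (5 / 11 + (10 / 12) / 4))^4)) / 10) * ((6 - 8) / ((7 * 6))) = -6565234375 / 524613500928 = -0.01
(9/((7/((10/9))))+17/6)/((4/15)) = 895/56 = 15.98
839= 839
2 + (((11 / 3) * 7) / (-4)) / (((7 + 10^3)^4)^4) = 26833836580430524339796593984498521861095271782347 / 13416918290215262169898296992249260930547635891212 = 2.00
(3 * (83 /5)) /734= 249 /3670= 0.07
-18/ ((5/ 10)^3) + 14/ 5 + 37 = -521/ 5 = -104.20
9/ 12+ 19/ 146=257/ 292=0.88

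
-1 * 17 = -17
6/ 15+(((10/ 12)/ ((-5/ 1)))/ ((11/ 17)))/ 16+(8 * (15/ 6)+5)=134027/ 5280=25.38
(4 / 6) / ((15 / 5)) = 2 / 9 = 0.22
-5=-5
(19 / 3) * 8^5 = 622592 / 3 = 207530.67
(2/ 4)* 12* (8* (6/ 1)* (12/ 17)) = 3456/ 17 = 203.29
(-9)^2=81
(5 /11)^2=25 /121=0.21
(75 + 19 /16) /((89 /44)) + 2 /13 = 175029 /4628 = 37.82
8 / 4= 2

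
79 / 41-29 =-1110 / 41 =-27.07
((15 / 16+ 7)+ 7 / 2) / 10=183 / 160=1.14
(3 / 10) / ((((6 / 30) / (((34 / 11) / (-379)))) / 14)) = -714 / 4169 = -0.17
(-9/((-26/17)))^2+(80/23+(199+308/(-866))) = 1593876995/6732284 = 236.75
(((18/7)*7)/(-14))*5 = -6.43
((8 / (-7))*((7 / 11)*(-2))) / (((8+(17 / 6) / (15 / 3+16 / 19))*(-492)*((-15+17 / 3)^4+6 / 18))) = -71928 / 1566581708483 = -0.00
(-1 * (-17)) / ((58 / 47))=799 / 58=13.78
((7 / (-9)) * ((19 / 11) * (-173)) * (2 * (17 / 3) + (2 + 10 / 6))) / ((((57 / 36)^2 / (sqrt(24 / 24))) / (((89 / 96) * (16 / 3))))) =6875.85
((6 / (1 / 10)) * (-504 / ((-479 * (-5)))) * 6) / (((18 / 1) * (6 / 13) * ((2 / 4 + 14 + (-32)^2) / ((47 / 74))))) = -205296 / 36810671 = -0.01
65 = 65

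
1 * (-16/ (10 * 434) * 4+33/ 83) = 34477/ 90055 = 0.38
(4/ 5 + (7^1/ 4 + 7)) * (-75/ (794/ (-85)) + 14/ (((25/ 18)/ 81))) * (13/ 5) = 40638026949/ 1985000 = 20472.56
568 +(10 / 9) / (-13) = 66446 / 117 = 567.91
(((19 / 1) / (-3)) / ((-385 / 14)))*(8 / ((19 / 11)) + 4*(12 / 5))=2704 / 825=3.28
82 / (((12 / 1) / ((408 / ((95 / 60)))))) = 33456 / 19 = 1760.84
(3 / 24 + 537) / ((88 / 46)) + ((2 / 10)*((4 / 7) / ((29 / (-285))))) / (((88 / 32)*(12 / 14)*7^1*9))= 180559373 / 643104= 280.76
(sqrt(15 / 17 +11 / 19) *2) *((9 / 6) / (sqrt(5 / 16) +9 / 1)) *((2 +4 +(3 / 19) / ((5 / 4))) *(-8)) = -4022784 *sqrt(38114) / 39614335 +111744 *sqrt(190570) / 39614335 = -18.59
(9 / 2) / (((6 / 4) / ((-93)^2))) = 25947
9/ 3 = 3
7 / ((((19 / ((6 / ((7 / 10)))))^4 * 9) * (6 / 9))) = 2160000 / 44700103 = 0.05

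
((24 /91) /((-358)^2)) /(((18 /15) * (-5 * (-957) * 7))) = 1 /19532481969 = 0.00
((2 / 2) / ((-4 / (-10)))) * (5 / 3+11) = 95 / 3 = 31.67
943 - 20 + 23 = 946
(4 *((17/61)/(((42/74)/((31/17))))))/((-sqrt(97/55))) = -4588 *sqrt(5335)/124257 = -2.70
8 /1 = 8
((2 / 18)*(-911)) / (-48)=911 / 432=2.11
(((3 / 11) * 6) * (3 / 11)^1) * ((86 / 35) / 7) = 4644 / 29645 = 0.16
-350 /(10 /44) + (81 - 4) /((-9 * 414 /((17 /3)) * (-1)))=-17212811 /11178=-1539.88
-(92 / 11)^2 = -8464 / 121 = -69.95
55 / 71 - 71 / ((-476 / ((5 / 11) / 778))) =0.77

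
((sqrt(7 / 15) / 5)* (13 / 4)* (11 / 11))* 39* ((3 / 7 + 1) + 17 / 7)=4563* sqrt(105) / 700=66.80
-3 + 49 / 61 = -134 / 61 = -2.20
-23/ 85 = -0.27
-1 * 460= -460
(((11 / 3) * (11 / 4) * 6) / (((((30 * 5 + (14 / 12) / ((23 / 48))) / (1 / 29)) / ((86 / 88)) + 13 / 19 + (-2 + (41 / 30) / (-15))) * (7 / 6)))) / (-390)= -102316995 / 3479645452829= -0.00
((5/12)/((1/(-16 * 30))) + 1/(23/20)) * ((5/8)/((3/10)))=-28625/69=-414.86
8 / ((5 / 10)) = 16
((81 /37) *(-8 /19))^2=419904 /494209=0.85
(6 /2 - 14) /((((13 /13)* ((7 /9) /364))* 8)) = -643.50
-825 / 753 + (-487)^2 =59529144 / 251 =237167.90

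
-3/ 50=-0.06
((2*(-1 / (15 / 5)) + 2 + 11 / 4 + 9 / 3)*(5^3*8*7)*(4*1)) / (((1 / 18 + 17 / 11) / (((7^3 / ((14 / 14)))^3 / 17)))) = 294059407476.34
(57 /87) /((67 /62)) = 1178 /1943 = 0.61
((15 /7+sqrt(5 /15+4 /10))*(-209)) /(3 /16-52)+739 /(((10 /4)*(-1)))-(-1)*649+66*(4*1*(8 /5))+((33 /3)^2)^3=1772348.90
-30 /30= -1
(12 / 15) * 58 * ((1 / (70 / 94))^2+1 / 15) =1594304 / 18375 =86.76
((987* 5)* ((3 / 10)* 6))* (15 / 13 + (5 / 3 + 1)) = 441189 / 13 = 33937.62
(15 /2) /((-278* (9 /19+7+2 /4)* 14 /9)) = -855 /393092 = -0.00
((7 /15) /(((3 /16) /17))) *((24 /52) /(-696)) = -476 /16965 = -0.03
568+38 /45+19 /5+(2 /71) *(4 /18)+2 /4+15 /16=3260821 /5680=574.09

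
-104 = -104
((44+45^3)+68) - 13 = 91224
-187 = -187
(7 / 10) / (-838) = -7 / 8380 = -0.00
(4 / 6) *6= 4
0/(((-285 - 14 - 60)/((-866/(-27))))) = 0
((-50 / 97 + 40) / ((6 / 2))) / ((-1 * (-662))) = 1915 / 96321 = 0.02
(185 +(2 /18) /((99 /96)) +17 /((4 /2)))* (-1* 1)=-115003 /594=-193.61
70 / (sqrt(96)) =35 * sqrt(6) / 12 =7.14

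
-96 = -96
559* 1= 559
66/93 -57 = -1745/31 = -56.29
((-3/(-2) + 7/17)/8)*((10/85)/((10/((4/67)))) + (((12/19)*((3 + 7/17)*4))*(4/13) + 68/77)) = 23936401/28328069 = 0.84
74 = 74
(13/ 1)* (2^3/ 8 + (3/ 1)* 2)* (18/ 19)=1638/ 19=86.21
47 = 47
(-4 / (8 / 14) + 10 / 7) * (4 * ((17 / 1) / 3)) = -884 / 7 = -126.29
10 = 10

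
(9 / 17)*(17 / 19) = 9 / 19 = 0.47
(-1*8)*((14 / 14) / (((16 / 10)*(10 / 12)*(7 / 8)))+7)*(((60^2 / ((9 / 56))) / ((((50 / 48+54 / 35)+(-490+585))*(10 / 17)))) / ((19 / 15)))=-30159360000 / 1557449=-19364.59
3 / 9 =1 / 3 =0.33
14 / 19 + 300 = 5714 / 19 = 300.74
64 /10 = 6.40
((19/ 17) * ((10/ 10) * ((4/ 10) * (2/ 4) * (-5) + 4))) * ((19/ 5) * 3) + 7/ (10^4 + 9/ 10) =46419313/ 1214395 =38.22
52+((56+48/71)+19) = 9065/71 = 127.68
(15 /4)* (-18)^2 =1215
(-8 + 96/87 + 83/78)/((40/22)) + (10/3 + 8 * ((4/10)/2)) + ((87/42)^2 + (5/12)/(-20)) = 26581033/4433520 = 6.00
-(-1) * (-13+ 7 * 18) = 113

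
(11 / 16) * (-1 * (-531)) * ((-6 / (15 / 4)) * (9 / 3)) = -17523 / 10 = -1752.30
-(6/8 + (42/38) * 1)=-141/76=-1.86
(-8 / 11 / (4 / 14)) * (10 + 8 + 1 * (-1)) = -476 / 11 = -43.27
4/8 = 1/2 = 0.50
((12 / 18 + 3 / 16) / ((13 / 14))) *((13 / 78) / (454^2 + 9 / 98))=14063 / 18906616872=0.00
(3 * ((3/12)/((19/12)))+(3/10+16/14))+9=14519/1330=10.92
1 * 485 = 485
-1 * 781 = -781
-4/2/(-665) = 2/665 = 0.00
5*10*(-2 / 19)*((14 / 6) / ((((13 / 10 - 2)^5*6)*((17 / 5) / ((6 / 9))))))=50000000 / 20939121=2.39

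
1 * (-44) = -44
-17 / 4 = -4.25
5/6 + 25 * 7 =1055/6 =175.83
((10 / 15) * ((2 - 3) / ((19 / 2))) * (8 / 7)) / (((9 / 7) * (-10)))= 16 / 2565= 0.01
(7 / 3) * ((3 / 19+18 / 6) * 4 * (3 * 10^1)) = 16800 / 19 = 884.21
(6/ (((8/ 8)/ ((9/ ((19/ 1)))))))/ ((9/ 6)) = 36/ 19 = 1.89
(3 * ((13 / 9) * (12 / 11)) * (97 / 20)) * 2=2522 / 55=45.85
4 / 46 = 0.09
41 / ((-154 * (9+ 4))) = -41 / 2002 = -0.02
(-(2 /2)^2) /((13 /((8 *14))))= -8.62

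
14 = 14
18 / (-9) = -2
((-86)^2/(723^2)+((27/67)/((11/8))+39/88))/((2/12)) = 2312773405/513668364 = 4.50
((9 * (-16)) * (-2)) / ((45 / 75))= 480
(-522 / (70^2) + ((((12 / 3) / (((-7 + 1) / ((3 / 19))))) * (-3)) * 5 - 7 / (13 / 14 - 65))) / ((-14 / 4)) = -66043177 / 146143725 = -0.45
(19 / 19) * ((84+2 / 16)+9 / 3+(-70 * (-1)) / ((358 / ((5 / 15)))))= 374569 / 4296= 87.19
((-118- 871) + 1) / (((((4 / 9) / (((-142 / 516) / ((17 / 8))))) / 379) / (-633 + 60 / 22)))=-552964127508 / 8041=-68768079.53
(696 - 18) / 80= 339 / 40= 8.48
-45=-45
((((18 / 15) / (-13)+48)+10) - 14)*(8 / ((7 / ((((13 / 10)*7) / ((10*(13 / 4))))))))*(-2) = -45664 / 1625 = -28.10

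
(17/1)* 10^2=1700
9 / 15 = 3 / 5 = 0.60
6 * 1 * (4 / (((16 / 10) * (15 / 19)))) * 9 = 171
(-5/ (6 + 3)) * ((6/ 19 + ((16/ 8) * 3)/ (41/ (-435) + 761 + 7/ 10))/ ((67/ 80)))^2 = -59035325712512000/ 711468600143532361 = -0.08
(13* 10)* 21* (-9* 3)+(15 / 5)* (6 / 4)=-147411 / 2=-73705.50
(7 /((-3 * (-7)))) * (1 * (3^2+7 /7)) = 10 /3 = 3.33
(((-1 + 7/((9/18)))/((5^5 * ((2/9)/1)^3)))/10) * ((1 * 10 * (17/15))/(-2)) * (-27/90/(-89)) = -161109/222500000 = -0.00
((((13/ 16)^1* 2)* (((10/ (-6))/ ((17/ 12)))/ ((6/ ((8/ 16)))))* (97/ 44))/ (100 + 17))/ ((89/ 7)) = -3395/ 14379552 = -0.00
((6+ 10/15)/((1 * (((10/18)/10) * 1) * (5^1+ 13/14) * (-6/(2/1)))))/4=-140/83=-1.69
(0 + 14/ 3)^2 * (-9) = -196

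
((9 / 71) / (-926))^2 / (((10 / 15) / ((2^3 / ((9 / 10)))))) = 270 / 1080634129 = 0.00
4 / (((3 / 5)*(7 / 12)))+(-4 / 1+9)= 115 / 7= 16.43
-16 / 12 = -1.33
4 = 4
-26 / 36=-13 / 18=-0.72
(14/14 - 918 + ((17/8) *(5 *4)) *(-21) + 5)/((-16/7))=25263/32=789.47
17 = 17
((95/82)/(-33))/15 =-19/8118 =-0.00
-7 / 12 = -0.58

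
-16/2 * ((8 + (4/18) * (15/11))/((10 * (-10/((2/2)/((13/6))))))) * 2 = 2192/3575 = 0.61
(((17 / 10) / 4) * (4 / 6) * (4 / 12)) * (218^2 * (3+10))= 2625701 / 45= 58348.91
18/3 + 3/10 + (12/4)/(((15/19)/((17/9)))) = 1213/90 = 13.48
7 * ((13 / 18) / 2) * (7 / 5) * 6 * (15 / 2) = 637 / 4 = 159.25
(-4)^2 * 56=896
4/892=0.00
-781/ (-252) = 781/ 252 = 3.10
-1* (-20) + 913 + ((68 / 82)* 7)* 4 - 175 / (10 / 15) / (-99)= 2594705 / 2706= 958.87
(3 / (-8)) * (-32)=12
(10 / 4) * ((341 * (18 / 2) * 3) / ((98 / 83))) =3820905 / 196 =19494.41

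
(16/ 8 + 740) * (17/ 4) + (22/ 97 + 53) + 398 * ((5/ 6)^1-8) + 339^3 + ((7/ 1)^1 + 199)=22674009607/ 582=38958779.39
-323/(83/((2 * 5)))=-3230/83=-38.92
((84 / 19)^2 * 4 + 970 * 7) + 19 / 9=22321585 / 3249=6870.29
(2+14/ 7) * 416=1664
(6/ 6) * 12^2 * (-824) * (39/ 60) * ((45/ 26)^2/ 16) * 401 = -150549435/ 26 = -5790362.88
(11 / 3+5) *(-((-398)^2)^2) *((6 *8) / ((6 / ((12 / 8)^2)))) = -3914325045696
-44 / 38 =-22 / 19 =-1.16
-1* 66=-66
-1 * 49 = -49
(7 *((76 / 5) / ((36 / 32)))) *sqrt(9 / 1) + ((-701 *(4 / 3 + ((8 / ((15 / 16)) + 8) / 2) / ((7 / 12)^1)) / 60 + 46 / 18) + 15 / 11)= 1845203 / 17325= 106.51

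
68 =68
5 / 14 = 0.36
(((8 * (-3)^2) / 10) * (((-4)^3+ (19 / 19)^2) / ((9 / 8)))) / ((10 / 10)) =-2016 / 5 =-403.20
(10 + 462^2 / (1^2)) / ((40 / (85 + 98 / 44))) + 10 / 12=614428439 / 1320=465476.09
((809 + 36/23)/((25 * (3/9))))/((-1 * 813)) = -18643/155825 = -0.12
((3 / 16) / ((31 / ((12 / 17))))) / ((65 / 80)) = 36 / 6851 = 0.01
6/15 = 2/5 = 0.40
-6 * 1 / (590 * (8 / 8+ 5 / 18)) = -54 / 6785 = -0.01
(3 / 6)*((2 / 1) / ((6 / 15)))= 5 / 2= 2.50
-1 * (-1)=1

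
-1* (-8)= 8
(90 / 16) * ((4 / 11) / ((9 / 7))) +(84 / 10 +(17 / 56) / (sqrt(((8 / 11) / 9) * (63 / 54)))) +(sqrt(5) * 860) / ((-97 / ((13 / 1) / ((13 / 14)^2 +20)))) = -2191280 * sqrt(5) / 396633 +51 * sqrt(231) / 784 +1099 / 110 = -1.37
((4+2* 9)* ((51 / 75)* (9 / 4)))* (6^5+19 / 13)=170163081 / 650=261789.36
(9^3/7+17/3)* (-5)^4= 1441250/21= 68630.95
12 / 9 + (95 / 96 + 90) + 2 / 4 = 8911 / 96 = 92.82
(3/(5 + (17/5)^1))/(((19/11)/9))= 1.86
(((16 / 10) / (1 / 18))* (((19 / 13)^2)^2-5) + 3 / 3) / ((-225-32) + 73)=1654891 / 26276120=0.06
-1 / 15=-0.07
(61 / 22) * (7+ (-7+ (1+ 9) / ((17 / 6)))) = 1830 / 187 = 9.79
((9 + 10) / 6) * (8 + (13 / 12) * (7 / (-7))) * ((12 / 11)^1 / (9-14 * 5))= -1577 / 4026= -0.39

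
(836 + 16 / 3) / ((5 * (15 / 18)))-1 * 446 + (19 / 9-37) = -62768 / 225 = -278.97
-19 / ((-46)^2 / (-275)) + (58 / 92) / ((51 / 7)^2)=13655591 / 5503716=2.48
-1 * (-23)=23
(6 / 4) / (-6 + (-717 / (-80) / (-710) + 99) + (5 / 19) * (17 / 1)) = 1618800 / 105179977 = 0.02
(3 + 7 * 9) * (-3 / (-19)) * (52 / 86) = 5148 / 817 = 6.30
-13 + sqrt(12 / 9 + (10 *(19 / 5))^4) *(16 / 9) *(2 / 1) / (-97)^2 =-13 + 64 *sqrt(4691559) / 254043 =-12.45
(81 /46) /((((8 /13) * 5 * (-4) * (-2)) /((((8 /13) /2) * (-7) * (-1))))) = 567 /3680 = 0.15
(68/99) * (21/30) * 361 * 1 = 85918/495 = 173.57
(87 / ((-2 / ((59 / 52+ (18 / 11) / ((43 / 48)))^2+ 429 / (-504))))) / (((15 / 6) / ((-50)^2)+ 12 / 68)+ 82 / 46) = -142573700563252625 / 811367137128548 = -175.72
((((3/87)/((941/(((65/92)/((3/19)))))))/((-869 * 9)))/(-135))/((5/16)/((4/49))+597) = 3952/15289489677558591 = 0.00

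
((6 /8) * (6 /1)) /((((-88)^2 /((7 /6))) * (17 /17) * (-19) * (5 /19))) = -21 /154880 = -0.00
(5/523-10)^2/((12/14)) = 191104375/1641174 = 116.44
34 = 34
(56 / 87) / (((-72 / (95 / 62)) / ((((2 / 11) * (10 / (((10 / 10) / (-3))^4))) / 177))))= -6650 / 583451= -0.01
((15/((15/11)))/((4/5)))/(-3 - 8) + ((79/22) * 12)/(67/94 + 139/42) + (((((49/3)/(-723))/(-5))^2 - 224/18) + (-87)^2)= 15544247437984673/2054481788700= 7566.02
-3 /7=-0.43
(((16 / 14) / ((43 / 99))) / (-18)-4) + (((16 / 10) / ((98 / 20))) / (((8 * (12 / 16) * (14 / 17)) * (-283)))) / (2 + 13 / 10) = -1713324824 / 413222733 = -4.15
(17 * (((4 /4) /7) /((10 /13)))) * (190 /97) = 4199 /679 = 6.18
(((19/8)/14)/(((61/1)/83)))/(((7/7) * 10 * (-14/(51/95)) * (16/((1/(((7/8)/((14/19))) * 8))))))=-4233/726924800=-0.00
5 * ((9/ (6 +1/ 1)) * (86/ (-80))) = -387/ 56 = -6.91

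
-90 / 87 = -30 / 29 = -1.03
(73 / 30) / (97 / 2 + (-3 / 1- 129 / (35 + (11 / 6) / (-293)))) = 4490887 / 77169975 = 0.06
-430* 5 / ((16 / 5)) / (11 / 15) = -80625 / 88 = -916.19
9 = 9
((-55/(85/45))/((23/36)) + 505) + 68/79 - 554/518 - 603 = -1150309579/8000251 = -143.78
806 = 806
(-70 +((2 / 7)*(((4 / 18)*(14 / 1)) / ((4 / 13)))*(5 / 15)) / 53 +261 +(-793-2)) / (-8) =432149 / 5724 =75.50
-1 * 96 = -96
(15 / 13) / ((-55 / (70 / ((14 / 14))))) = -210 / 143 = -1.47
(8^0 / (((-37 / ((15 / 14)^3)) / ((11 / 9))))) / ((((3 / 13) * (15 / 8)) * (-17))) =3575 / 647241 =0.01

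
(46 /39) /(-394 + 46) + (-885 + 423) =-3135155 /6786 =-462.00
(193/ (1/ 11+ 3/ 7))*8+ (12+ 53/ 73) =1089498/ 365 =2984.93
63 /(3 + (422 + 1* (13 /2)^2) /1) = 12 /89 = 0.13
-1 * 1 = -1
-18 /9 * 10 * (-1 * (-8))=-160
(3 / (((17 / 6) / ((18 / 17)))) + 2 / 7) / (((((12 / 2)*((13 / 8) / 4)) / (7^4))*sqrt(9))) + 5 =15787913 / 33813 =466.92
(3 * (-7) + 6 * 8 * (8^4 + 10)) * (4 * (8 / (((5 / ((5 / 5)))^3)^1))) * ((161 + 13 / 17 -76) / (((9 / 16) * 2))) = 8172762624 / 2125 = 3846005.94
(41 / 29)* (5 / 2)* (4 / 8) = 205 / 116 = 1.77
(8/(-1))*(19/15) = -152/15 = -10.13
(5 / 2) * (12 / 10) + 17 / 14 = 59 / 14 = 4.21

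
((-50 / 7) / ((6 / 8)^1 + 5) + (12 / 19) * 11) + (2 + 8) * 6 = 65.71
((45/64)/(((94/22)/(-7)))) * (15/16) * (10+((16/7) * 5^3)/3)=-2734875/24064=-113.65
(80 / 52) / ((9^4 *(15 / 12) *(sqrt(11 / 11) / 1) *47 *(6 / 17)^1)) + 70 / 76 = 420926123 / 456999894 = 0.92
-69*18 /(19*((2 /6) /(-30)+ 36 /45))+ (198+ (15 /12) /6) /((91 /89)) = 327002657 /2946216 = 110.99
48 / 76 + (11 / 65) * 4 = 1616 / 1235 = 1.31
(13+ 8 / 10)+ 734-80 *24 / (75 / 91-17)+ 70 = 107697 / 115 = 936.50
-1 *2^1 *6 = -12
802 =802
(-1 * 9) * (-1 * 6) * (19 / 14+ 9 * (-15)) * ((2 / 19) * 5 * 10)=-5051700 / 133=-37982.71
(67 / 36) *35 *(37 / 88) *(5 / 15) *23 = 1995595 / 9504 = 209.97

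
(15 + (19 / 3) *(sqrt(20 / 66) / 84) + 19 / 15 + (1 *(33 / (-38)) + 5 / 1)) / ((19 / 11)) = sqrt(330) / 756 + 127897 / 10830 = 11.83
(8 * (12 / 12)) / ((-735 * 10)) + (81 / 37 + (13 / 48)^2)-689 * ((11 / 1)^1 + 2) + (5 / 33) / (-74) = -10286460962329 / 1148716800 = -8954.74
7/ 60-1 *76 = -4553/ 60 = -75.88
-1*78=-78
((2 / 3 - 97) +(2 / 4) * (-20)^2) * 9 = 933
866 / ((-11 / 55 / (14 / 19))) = -60620 / 19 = -3190.53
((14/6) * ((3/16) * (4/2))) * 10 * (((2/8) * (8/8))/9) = 35/144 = 0.24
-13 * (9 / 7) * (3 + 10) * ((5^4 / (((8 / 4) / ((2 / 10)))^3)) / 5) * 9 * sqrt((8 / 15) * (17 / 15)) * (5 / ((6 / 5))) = -7605 * sqrt(34) / 56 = -791.86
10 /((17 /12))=120 /17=7.06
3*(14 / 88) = 21 / 44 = 0.48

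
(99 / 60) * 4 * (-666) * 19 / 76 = -10989 / 10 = -1098.90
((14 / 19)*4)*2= 112 / 19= 5.89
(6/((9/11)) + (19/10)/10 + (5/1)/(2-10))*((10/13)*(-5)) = -4139/156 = -26.53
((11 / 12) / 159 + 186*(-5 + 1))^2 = 2015096650681 / 3640464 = 553527.42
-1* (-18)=18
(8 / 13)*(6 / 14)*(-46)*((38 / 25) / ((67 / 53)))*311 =-4536.62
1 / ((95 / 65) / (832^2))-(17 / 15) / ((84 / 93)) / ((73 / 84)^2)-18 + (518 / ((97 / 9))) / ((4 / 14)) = 23265568048961 / 49106735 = 473775.50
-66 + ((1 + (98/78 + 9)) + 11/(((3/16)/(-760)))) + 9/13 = -1740988/39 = -44640.72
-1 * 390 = -390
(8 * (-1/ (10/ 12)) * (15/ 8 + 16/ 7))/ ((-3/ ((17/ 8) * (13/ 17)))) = 3029/ 140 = 21.64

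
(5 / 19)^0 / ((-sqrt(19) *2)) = -sqrt(19) / 38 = -0.11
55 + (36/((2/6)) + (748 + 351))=1262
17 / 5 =3.40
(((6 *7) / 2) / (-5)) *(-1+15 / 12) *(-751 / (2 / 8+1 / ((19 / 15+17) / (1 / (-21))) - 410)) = -5041463 / 2619685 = -1.92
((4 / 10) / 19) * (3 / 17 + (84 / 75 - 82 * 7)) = -486798 / 40375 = -12.06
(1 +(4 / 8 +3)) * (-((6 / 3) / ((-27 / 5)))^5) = 50000 / 1594323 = 0.03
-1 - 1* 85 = -86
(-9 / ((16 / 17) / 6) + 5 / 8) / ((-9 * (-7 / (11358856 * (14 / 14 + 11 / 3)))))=-1289230156 / 27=-47749265.04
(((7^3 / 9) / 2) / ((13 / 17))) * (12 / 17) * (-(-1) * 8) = 5488 / 39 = 140.72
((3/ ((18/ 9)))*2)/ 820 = 3/ 820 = 0.00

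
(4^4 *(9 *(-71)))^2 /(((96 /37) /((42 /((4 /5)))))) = 541466311680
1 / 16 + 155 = 155.06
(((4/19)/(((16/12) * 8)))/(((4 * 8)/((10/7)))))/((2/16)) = 15/2128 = 0.01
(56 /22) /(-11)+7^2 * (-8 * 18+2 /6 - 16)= -2840075 /363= -7823.90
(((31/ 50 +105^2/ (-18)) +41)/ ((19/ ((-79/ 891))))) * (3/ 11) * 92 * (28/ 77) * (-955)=-79248876544/ 3414015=-23212.81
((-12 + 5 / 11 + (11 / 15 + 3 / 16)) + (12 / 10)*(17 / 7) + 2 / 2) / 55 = -124007 / 1016400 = -0.12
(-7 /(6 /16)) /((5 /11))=-616 /15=-41.07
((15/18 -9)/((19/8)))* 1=-196/57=-3.44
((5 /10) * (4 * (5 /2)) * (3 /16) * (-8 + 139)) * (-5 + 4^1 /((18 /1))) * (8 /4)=-28165 /24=-1173.54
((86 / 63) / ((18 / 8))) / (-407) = -344 / 230769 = -0.00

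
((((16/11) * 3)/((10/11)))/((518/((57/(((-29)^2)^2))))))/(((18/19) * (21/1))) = 722/19234506795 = 0.00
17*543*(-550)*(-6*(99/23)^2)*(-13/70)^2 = 19465610.66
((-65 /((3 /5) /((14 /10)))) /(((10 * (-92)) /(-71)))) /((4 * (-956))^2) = -6461 /8071882752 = -0.00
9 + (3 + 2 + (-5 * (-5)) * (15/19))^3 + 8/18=934990015/61731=15146.20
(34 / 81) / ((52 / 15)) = 85 / 702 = 0.12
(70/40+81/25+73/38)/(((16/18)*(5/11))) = 1299969/76000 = 17.10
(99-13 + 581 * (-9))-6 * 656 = -9079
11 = 11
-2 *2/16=-0.25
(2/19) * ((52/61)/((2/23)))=1196/1159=1.03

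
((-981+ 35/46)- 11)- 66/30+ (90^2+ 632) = 1779869/230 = 7738.56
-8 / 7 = -1.14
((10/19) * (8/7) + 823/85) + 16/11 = 1459729/124355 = 11.74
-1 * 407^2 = -165649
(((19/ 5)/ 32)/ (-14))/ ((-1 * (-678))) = -19/ 1518720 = -0.00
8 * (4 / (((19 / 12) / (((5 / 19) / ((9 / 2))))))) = 1280 / 1083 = 1.18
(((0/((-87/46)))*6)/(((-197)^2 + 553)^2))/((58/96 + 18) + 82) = 0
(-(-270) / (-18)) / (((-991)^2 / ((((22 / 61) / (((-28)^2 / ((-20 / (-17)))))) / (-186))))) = 0.00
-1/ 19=-0.05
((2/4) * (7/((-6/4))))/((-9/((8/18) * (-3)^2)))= 28/27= 1.04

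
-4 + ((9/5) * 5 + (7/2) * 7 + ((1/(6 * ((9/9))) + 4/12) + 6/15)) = 152/5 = 30.40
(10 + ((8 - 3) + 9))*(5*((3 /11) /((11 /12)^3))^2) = 3224862720 /214358881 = 15.04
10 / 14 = 5 / 7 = 0.71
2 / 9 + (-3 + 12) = 83 / 9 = 9.22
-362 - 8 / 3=-1094 / 3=-364.67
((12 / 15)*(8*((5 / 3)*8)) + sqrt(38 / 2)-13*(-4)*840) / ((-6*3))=-65648 / 27-sqrt(19) / 18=-2431.65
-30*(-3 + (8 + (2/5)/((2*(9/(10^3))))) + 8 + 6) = -3710/3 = -1236.67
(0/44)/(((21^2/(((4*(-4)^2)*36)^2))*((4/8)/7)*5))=0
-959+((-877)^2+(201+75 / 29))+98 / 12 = 133698425 / 174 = 768381.75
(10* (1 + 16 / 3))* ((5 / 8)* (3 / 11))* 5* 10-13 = 11589 / 22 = 526.77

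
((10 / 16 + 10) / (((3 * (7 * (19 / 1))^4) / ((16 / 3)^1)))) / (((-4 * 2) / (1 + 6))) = -85 / 1609203708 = -0.00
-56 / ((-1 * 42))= 1.33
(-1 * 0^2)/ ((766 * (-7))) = 0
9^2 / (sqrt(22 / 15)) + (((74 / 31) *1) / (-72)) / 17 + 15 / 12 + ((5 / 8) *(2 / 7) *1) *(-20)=-154277 / 66402 + 81 *sqrt(330) / 22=64.56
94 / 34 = 2.76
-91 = -91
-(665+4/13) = -8649/13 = -665.31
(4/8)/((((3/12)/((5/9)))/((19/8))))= 95/36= 2.64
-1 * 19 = -19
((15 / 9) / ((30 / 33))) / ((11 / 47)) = 47 / 6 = 7.83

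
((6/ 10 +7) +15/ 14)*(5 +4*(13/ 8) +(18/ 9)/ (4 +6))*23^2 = 37569051/ 700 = 53670.07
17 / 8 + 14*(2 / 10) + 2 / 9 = 1853 / 360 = 5.15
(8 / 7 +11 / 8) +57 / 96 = 3.11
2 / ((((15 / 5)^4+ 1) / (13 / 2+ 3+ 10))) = 39 / 82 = 0.48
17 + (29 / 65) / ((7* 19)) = 146994 / 8645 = 17.00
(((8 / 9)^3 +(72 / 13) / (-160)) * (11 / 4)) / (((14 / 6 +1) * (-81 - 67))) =-1392149 / 374025600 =-0.00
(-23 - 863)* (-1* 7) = 6202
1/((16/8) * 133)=1/266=0.00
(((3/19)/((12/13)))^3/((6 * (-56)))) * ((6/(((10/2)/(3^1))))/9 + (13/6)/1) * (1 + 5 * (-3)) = 169169/316062720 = 0.00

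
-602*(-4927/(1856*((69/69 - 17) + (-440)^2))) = 1483027/179645952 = 0.01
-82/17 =-4.82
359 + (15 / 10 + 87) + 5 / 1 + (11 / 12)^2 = 65281 / 144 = 453.34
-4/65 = -0.06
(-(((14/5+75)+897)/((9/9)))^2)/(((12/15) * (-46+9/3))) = 5938969/215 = 27623.11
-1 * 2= -2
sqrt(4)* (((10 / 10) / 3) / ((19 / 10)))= 20 / 57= 0.35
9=9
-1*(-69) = 69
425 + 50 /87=37025 /87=425.57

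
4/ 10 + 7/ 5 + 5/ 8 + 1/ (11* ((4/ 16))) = 1227/ 440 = 2.79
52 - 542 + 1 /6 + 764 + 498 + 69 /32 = 74335 /96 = 774.32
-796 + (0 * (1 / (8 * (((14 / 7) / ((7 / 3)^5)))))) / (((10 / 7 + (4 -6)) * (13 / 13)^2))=-796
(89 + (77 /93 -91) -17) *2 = -3380 /93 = -36.34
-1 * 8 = -8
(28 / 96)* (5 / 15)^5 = 7 / 5832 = 0.00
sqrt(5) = 2.24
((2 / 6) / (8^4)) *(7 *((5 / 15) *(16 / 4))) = 7 / 9216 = 0.00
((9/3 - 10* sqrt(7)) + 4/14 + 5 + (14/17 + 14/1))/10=275/119 - sqrt(7)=-0.33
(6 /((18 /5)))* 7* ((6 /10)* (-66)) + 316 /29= -13082 /29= -451.10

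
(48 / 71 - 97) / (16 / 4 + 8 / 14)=-47873 / 2272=-21.07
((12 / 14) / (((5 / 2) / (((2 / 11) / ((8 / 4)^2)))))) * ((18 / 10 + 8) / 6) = 7 / 275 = 0.03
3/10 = 0.30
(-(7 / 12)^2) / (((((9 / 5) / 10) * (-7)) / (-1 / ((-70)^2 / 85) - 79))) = -387185 / 18144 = -21.34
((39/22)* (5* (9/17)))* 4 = 3510/187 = 18.77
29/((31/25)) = 725/31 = 23.39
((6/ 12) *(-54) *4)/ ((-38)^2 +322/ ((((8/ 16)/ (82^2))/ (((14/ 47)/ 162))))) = -102789/ 8952275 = -0.01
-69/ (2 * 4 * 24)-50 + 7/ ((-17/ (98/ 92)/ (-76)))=-426017/ 25024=-17.02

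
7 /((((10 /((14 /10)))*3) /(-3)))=-49 /50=-0.98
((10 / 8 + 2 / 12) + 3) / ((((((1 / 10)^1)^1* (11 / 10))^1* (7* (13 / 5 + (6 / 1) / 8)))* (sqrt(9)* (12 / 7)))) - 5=-92870 / 19899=-4.67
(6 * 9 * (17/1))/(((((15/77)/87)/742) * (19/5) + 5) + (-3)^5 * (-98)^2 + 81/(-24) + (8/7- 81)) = -6084085392/15467695102861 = -0.00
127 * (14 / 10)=889 / 5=177.80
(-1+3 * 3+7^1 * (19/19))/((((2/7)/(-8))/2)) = -840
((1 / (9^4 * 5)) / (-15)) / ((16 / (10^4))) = -0.00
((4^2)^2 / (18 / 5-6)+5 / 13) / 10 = -829 / 78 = -10.63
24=24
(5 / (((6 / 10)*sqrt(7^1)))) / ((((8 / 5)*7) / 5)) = 625*sqrt(7) / 1176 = 1.41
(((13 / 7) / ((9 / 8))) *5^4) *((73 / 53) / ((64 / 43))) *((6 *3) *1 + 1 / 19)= 1249714375 / 72504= 17236.49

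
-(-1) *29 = 29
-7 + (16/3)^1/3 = -47/9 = -5.22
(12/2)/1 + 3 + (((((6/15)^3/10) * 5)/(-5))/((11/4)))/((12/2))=185617/20625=9.00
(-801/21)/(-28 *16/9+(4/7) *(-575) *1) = 2403/23836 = 0.10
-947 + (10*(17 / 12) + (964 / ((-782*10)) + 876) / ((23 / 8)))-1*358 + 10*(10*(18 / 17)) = -237495653 / 269790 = -880.30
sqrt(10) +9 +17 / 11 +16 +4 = sqrt(10) +336 / 11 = 33.71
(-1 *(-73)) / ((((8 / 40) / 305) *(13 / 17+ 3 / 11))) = 20817775 / 194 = 107308.12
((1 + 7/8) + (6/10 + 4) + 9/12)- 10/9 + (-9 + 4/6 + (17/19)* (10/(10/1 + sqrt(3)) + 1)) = -266917/663480- 170* sqrt(3)/1843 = -0.56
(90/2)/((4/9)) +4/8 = 407/4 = 101.75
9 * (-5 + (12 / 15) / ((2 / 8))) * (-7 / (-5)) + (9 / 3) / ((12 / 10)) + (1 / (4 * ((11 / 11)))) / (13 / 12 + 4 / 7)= -139201 / 6950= -20.03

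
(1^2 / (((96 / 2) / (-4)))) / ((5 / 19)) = -19 / 60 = -0.32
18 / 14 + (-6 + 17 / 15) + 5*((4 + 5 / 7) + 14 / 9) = 8747 / 315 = 27.77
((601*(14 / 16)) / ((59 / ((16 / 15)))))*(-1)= -8414 / 885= -9.51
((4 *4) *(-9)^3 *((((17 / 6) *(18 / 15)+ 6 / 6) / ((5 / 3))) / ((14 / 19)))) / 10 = -3656664 / 875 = -4179.04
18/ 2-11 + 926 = 924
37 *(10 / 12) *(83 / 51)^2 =1274465 / 15606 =81.67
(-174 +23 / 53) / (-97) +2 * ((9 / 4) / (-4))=27323 / 41128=0.66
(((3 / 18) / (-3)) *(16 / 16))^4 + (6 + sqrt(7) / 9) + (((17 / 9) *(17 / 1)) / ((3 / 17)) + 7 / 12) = sqrt(7) / 9 + 19792837 / 104976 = 188.84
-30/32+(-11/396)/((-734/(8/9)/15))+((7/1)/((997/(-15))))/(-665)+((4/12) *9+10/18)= 7864794683/3003298992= 2.62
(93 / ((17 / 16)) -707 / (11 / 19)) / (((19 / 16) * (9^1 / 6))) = -636.44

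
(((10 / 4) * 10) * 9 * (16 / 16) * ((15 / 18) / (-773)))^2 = 0.06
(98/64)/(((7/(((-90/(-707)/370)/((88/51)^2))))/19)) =444771/926058496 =0.00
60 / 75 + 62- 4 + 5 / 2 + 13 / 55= 6769 / 110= 61.54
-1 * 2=-2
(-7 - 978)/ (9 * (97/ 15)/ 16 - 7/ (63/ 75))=209.76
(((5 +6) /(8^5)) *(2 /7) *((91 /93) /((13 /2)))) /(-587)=-11 /447209472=-0.00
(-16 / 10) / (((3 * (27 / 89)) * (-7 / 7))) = 712 / 405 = 1.76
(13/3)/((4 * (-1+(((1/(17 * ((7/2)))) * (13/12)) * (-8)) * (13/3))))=-4641/6988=-0.66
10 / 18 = 5 / 9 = 0.56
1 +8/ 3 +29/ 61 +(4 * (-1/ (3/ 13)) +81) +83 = 27598/ 183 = 150.81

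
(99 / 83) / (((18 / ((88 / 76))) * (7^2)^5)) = 121 / 445463467673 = 0.00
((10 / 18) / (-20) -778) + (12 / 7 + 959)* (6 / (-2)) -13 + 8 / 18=-308509 / 84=-3672.73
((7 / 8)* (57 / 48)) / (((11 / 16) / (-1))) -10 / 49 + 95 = 402243 / 4312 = 93.28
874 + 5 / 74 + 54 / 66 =874.89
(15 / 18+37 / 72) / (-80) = -97 / 5760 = -0.02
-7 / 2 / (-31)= 0.11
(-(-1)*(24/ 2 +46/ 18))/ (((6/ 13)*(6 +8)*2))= 1.13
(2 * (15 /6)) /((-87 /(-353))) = 1765 /87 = 20.29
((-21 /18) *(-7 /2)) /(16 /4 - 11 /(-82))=2009 /2034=0.99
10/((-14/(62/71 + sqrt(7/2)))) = -1.96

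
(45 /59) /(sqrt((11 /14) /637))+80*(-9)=-720+315*sqrt(2002) /649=-698.28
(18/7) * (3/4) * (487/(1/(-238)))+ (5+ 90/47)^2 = -493678772/2209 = -223485.18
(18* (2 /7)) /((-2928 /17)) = -51 /1708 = -0.03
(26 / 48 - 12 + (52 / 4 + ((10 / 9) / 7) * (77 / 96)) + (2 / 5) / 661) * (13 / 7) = 30988997 / 9994320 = 3.10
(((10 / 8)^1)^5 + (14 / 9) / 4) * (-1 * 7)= -221963 / 9216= -24.08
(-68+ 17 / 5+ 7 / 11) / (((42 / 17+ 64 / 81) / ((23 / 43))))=-55709289 / 5309425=-10.49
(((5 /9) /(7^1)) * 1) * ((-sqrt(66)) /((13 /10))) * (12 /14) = -100 * sqrt(66) /1911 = -0.43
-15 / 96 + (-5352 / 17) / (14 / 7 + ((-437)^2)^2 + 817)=-0.16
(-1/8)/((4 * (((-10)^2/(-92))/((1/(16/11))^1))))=253/12800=0.02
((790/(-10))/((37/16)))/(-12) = 316/111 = 2.85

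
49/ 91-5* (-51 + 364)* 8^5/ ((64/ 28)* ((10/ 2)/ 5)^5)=-291665913/ 13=-22435839.46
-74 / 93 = -0.80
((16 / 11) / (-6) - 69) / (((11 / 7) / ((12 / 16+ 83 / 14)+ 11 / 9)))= -413585 / 1188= -348.14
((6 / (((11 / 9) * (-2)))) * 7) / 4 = -189 / 44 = -4.30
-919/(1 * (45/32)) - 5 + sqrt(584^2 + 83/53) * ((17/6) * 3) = -29633/45 + 119 * sqrt(19551647)/106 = 4305.50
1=1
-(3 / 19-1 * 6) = 111 / 19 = 5.84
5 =5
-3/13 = -0.23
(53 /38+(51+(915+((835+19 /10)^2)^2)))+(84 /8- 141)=93206859064222499 /190000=490562416127.49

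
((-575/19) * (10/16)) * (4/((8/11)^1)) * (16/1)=-31625/19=-1664.47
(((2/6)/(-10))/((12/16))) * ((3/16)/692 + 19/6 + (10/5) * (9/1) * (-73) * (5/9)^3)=199223789/20178720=9.87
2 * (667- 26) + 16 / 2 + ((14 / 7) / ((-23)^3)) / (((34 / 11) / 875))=266812685 / 206839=1289.95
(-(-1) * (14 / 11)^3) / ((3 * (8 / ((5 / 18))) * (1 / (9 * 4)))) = 3430 / 3993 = 0.86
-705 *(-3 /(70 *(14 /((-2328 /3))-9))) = -82062 /24493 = -3.35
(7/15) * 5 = 7/3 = 2.33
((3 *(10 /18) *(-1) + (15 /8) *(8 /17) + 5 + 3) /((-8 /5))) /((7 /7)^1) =-230 /51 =-4.51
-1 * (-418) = 418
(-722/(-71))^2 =521284/5041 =103.41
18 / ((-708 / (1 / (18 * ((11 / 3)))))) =-1 / 2596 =-0.00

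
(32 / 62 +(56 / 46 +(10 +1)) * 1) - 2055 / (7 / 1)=-1401662 / 4991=-280.84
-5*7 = -35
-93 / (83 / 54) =-5022 / 83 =-60.51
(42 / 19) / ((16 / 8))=21 / 19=1.11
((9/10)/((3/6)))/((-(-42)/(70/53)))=3/53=0.06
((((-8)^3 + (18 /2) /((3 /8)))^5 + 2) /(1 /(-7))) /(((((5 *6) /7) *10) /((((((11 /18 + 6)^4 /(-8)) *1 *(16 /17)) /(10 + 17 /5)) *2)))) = -2666139467191022158357 /17583480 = -151627520103587.13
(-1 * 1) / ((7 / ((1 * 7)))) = -1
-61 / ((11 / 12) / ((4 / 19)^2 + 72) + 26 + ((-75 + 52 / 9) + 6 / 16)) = 57113568 / 40105427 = 1.42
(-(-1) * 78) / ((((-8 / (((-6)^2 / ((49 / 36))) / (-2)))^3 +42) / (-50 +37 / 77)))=-158057993574 / 1727739167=-91.48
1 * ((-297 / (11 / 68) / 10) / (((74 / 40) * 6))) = -612 / 37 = -16.54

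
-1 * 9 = -9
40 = 40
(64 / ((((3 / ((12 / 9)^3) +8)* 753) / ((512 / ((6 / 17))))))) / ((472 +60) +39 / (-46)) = 819986432 / 32730129171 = 0.03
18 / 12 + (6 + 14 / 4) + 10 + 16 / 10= 22.60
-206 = -206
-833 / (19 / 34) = -1490.63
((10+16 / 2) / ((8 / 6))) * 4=54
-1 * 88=-88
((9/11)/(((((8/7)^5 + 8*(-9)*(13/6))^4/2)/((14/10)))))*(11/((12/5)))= 1675637592249852021/89875516132860098021130752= 0.00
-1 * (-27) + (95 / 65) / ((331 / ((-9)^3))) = 102330 / 4303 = 23.78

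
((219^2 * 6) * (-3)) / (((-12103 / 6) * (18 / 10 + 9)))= 479610 / 12103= 39.63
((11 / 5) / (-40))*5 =-11 / 40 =-0.28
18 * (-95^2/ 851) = -190.89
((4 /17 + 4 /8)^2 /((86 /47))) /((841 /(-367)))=-10780625 /83608856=-0.13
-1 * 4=-4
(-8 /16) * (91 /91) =-1 /2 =-0.50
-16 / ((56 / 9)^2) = -81 / 196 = -0.41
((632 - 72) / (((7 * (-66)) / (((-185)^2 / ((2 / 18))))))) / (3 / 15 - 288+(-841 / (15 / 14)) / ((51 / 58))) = 84915000 / 268477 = 316.28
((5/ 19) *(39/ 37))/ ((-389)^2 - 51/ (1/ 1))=39/ 21268562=0.00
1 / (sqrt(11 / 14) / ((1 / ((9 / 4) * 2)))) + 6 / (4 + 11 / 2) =2 * sqrt(154) / 99 + 12 / 19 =0.88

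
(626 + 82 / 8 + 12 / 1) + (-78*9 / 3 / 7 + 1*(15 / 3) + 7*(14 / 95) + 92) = 1896189 / 2660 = 712.85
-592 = -592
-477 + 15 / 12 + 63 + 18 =-394.75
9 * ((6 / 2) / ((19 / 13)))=351 / 19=18.47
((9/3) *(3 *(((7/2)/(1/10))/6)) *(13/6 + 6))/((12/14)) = 500.21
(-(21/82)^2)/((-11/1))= 441/73964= 0.01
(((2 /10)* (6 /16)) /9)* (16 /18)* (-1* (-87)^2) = -841 /15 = -56.07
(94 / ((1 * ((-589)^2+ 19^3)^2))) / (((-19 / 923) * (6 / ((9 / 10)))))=-130143 / 23780454796000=-0.00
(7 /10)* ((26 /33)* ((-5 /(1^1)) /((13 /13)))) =-91 /33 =-2.76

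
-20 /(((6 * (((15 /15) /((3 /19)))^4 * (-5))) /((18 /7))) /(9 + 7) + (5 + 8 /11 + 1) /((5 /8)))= 4276800 /248566229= 0.02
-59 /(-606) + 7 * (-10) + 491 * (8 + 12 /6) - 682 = 2519807 /606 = 4158.10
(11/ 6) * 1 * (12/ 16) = 11/ 8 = 1.38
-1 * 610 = -610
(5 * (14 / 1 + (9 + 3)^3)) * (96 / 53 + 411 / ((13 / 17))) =248944530 / 53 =4697066.60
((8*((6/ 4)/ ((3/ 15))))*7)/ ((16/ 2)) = 105/ 2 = 52.50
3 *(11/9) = 11/3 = 3.67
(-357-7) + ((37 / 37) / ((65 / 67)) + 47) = -20538 / 65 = -315.97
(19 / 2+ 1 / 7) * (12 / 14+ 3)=3645 / 98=37.19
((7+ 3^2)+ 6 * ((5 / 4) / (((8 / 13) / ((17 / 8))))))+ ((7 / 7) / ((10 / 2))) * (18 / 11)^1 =42.23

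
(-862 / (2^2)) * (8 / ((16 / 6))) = -1293 / 2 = -646.50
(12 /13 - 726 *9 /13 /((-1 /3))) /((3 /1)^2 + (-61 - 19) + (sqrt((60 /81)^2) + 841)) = 264789 /135265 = 1.96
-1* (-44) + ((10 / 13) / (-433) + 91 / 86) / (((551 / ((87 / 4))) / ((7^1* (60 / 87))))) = 11790069731 / 266735794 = 44.20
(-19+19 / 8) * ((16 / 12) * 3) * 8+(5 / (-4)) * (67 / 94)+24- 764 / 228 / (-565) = -6162129499 / 12109080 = -508.89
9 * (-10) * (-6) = 540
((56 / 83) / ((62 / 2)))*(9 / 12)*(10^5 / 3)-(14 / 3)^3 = 30739688 / 69471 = 442.48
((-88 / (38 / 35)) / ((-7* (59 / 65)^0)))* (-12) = -2640 / 19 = -138.95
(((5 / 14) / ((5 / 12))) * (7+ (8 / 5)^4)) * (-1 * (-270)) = 2744604 / 875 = 3136.69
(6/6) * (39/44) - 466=-20465/44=-465.11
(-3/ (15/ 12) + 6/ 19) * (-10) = 396/ 19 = 20.84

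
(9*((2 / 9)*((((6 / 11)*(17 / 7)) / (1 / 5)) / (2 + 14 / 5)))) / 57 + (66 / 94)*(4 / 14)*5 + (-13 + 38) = 10747945 / 412566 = 26.05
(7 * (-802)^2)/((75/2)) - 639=8956931/75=119425.75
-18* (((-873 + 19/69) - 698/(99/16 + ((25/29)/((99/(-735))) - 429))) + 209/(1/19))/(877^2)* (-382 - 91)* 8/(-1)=-31915662941504496/116260320570535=-274.52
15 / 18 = 5 / 6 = 0.83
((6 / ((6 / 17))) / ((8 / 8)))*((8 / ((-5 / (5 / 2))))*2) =-136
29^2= 841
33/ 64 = 0.52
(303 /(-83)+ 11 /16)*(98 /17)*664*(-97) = 18703055 /17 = 1100179.71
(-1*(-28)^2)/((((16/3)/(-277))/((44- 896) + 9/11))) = -381251997/11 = -34659272.45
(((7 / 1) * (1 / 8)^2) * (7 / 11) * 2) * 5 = 245 / 352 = 0.70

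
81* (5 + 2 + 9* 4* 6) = 18063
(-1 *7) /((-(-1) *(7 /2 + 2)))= -14 /11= -1.27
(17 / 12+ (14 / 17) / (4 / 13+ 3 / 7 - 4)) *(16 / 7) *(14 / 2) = 94060 / 5049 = 18.63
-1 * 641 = -641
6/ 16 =3/ 8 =0.38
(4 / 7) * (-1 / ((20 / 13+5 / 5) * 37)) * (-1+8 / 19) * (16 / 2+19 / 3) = 2236 / 44289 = 0.05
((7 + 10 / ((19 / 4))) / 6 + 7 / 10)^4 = 159539531776 / 6597500625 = 24.18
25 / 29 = 0.86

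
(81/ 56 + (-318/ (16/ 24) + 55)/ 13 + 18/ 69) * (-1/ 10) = 514949/ 167440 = 3.08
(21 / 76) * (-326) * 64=-109536 / 19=-5765.05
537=537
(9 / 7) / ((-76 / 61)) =-549 / 532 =-1.03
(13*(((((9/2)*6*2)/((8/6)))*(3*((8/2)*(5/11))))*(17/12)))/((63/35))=49725/22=2260.23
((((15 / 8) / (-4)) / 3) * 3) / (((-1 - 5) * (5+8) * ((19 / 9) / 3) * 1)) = 135 / 15808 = 0.01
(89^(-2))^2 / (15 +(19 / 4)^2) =16 / 37708086841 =0.00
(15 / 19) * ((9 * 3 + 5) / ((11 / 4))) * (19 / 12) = 160 / 11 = 14.55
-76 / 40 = -19 / 10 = -1.90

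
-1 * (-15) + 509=524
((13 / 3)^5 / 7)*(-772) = -286638196 / 1701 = -168511.58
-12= -12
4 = 4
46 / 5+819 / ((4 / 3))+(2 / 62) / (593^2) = 135926052831 / 218022380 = 623.45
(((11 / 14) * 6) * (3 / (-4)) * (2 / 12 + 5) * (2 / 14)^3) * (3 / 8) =-3069 / 153664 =-0.02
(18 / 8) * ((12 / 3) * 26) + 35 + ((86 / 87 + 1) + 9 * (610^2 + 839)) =292034813 / 87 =3356721.99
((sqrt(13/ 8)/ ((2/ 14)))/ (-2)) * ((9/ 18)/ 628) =-7 * sqrt(26)/ 10048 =-0.00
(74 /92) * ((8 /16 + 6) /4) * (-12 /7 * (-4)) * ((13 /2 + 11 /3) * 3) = 88023 /322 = 273.36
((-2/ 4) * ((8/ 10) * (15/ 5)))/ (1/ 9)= -54/ 5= -10.80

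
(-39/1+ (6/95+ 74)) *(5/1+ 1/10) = 169881/950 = 178.82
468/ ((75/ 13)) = 2028/ 25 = 81.12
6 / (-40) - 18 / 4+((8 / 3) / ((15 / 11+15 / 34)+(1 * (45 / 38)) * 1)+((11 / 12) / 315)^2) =-3167916361 / 843015600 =-3.76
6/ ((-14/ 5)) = -15/ 7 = -2.14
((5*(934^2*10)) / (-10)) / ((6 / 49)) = -106863610 / 3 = -35621203.33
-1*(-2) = 2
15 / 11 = 1.36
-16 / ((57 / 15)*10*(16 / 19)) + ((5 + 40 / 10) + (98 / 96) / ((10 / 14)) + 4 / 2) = 2863 / 240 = 11.93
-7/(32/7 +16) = -0.34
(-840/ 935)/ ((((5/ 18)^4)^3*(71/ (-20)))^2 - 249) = 3597239775500836960158015698239488/ 997013545634792224981957255894811933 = 0.00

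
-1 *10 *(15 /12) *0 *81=0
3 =3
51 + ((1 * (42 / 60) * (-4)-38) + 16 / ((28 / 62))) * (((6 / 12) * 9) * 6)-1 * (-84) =-351 / 35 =-10.03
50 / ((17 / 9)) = 450 / 17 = 26.47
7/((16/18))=63/8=7.88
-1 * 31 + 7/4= -29.25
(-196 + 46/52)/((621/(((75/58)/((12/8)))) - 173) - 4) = -42275/117728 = -0.36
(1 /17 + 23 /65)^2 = 0.17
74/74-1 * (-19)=20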